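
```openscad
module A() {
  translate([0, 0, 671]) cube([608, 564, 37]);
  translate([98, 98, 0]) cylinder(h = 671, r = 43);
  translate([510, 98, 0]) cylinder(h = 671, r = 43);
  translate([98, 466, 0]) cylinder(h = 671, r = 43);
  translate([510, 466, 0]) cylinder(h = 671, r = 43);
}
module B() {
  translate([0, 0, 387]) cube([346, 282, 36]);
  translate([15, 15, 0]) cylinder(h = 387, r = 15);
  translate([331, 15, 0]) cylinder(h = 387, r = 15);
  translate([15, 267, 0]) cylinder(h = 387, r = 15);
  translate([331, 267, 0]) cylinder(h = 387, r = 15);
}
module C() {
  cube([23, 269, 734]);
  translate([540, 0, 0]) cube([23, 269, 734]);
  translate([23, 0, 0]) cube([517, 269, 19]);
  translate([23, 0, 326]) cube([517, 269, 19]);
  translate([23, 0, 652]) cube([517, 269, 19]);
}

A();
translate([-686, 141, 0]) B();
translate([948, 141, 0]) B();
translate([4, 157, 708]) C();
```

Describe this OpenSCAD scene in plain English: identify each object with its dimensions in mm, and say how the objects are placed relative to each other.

A is a table with a 608×564 mm rectangular top, 37 mm thick, top surface at z = 708 mm, supported by four round legs of 86 mm diameter, each leg's bounding box inset 55 mm from the nearest pair of top edges, running from the floor.

B is a four-legged stool. The seat is 346×282 mm, 36 mm thick, top at z = 423 mm. It stands on four round legs, each 30 mm in diameter, from z = 0 to the seat underside, each leg's axis is inset half a diameter from the nearest pair of seat edges (so the leg's bounding box is flush with the corner).

C is a bookshelf 563 mm wide overall, 269 mm deep and 734 mm tall. The two sides are 23 mm thick vertical panels. 3 horizontal shelves of 19 mm thickness span between the inner faces of the sides; the lowest shelf sits on the floor and shelves are stacked with a clear vertical gap of 307 mm between each pair.

Two stools sit around the table at the −x, +x sides. The bookshelf is on top of the table.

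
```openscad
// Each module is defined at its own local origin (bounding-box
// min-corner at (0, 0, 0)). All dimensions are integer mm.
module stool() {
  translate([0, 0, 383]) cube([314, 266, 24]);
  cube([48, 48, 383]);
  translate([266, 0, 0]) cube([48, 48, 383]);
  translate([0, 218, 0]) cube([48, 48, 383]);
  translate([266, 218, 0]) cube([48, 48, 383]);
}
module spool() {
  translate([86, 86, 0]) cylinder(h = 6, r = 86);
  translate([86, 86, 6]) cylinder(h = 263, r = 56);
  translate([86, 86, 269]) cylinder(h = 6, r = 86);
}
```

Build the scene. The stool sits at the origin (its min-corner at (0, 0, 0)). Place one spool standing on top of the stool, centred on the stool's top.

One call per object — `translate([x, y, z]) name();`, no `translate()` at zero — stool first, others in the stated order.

stool();
translate([71, 47, 407]) spool();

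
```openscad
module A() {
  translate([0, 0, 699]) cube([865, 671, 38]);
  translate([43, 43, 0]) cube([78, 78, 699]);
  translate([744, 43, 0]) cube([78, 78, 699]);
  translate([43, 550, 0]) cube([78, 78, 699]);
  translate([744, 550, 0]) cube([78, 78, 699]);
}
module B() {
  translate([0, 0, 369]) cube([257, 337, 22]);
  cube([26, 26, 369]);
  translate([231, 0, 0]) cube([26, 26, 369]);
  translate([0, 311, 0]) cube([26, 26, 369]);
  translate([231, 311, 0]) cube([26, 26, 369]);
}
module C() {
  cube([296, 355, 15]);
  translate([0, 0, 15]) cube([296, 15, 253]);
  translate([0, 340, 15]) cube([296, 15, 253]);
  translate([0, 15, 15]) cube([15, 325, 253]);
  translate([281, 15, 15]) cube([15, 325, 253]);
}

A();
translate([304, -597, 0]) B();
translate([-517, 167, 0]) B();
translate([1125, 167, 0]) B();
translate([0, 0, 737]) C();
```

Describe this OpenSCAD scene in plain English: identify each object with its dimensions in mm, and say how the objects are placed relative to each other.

A is a table with a 865×671 mm rectangular top, 38 mm thick, top surface at z = 737 mm, supported by four 78×78 mm square legs, each inset 43 mm from the nearest pair of top edges, running from the floor.

B is a four-legged stool. The seat is 257×337 mm, 22 mm thick, top at z = 391 mm. It stands on four square legs, each 26×26 mm in cross-section, from z = 0 to the seat underside, each flush with a corner of the seat.

C is an open storage box with external size 296×355×268 mm and wall thickness 15 mm (the base is also 15 mm thick). The base covers the whole footprint; the four walls stand on the base, with the y-facing walls full-width and the x-facing walls fitting between their inner faces.

Three stools sit around the table at the −y, −x, +x sides. The open box is on top of the table.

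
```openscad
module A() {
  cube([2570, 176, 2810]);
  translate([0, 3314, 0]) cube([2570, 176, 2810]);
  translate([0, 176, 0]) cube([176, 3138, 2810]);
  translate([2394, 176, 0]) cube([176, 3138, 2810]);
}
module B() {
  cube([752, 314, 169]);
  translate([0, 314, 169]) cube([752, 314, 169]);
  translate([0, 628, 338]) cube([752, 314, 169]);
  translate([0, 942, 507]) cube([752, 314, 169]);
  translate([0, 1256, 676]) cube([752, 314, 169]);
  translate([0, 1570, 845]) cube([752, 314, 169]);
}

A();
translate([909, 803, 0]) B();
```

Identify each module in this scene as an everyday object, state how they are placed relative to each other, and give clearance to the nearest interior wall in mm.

Clearances: x = 733, y = 627; minimum 627 mm.

A is a house frame. B is a staircase. The staircase sits inside the house frame, centred. The clearance to the nearest interior wall is 627 mm.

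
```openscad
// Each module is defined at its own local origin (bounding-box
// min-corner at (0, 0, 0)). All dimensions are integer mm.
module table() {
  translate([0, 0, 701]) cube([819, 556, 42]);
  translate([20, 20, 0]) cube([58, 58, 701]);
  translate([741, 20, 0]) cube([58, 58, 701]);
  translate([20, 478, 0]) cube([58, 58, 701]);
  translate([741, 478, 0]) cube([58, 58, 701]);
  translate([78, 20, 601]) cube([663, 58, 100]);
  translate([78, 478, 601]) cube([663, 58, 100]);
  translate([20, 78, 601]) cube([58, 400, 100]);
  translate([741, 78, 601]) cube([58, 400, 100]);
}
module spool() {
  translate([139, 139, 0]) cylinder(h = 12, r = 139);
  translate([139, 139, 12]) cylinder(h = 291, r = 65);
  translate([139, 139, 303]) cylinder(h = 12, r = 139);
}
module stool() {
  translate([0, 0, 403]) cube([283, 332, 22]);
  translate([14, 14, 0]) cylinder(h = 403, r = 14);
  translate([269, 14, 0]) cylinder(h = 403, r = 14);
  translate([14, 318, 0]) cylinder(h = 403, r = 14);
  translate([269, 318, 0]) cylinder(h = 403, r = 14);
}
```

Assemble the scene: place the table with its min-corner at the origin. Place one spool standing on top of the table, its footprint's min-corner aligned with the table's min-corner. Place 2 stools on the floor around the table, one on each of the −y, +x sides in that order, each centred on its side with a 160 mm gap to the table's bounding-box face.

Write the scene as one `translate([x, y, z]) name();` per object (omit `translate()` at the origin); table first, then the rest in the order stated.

table();
translate([0, 0, 743]) spool();
translate([268, -492, 0]) stool();
translate([979, 112, 0]) stool();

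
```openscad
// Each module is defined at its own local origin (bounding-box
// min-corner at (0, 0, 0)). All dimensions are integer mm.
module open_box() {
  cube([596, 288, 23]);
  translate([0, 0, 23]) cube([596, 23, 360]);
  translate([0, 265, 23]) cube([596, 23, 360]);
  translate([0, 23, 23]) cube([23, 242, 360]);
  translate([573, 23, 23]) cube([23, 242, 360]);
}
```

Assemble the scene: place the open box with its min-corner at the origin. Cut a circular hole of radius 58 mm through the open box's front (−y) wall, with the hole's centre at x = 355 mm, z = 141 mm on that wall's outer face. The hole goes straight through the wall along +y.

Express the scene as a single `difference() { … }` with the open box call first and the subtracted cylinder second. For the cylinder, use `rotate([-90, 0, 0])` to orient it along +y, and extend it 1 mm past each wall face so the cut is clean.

difference() {
  open_box();
  translate([355, -1, 141]) rotate([-90, 0, 0]) cylinder(h = 25, r = 58);
}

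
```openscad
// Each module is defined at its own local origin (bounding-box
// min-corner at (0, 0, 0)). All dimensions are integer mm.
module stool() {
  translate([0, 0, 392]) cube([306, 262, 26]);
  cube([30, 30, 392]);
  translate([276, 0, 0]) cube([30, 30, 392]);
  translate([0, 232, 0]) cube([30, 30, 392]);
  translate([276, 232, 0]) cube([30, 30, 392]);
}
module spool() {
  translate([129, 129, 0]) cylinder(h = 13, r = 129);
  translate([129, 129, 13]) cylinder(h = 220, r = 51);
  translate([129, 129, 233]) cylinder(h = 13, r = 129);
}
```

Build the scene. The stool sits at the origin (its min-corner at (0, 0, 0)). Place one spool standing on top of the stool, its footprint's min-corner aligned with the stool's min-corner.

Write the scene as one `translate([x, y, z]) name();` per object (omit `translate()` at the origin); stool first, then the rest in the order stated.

stool();
translate([0, 0, 418]) spool();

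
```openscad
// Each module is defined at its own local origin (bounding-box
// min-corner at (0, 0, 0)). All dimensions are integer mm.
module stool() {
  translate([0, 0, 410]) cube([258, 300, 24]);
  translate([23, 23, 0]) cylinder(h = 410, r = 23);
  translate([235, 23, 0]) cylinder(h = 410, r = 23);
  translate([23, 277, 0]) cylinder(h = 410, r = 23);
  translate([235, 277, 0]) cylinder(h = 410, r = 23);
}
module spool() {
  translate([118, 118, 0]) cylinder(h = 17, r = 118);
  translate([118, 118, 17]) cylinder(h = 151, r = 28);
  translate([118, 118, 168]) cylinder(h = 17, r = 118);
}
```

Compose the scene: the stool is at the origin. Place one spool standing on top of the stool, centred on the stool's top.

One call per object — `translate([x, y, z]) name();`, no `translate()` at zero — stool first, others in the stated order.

stool();
translate([11, 32, 434]) spool();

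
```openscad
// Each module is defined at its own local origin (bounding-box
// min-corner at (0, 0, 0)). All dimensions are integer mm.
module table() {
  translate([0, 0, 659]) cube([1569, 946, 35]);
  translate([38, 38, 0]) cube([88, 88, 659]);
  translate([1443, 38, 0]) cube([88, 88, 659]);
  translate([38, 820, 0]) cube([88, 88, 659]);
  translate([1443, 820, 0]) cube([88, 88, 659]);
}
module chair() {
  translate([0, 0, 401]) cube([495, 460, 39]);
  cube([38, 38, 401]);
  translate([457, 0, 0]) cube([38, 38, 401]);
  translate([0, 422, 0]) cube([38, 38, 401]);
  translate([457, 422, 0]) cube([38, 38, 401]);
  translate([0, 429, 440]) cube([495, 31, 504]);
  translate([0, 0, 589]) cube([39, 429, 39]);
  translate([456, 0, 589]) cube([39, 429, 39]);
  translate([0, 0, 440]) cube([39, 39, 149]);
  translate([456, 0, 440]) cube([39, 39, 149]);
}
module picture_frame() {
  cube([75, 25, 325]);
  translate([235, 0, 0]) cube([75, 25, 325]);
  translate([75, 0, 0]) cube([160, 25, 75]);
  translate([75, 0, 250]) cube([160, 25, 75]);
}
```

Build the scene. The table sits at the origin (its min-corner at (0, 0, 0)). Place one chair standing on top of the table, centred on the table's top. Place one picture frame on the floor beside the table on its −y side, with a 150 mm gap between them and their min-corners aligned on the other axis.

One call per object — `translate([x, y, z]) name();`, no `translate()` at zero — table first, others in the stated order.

table();
translate([537, 243, 694]) chair();
translate([0, -175, 0]) picture_frame();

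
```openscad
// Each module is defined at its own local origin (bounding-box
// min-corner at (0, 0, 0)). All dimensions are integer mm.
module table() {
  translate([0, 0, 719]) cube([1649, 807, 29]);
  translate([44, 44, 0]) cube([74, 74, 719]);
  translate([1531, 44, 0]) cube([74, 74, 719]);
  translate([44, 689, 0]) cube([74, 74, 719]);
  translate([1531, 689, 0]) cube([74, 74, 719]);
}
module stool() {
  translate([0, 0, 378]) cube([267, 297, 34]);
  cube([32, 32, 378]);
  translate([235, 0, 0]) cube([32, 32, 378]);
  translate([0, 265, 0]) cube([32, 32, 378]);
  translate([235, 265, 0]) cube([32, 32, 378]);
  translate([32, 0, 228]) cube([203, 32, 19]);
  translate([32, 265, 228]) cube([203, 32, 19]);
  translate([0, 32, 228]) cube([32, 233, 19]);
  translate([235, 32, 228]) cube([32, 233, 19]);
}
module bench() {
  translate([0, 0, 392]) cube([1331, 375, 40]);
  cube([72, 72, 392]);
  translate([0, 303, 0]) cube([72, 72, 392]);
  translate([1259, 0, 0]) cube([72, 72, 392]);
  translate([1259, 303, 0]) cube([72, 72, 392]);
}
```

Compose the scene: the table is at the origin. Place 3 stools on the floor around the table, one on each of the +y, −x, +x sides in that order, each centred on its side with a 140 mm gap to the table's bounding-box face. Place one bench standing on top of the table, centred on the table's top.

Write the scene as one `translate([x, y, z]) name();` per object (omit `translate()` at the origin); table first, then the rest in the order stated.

table();
translate([691, 947, 0]) stool();
translate([-407, 255, 0]) stool();
translate([1789, 255, 0]) stool();
translate([159, 216, 748]) bench();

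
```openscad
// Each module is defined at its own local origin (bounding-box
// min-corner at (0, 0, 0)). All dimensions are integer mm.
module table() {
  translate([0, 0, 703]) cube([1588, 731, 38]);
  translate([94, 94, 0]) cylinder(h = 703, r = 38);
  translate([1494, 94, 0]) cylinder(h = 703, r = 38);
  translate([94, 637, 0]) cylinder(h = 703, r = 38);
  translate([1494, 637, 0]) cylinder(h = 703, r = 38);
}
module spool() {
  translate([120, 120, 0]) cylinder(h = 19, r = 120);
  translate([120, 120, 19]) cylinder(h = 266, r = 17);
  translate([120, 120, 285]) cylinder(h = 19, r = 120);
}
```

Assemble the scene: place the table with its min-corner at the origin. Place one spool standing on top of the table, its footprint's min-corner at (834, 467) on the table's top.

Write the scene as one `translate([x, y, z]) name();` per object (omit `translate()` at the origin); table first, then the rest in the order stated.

table();
translate([834, 467, 741]) spool();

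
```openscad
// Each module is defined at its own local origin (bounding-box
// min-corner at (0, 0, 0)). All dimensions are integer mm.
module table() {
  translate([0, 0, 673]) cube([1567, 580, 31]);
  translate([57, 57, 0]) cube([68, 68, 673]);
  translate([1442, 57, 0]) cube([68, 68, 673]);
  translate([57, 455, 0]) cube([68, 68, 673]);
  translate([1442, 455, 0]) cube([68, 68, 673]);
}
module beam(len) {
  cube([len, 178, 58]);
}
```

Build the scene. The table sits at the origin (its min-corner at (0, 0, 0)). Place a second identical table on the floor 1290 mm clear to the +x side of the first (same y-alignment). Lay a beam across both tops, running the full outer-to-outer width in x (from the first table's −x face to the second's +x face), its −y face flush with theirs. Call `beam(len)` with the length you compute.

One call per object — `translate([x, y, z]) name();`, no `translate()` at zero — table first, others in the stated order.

table();
translate([2857, 0, 0]) table();
translate([0, 0, 704]) beam(4424);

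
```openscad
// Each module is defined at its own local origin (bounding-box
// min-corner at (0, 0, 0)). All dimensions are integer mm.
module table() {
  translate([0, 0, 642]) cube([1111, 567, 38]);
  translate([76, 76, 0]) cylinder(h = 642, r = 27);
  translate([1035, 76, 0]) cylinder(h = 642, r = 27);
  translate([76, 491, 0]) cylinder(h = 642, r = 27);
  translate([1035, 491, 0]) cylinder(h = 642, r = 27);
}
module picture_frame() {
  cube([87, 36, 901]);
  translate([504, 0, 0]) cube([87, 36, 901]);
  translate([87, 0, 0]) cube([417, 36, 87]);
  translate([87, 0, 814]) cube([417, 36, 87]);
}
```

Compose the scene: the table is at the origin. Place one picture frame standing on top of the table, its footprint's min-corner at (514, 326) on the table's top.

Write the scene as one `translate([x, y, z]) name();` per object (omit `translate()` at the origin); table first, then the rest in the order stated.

table();
translate([514, 326, 680]) picture_frame();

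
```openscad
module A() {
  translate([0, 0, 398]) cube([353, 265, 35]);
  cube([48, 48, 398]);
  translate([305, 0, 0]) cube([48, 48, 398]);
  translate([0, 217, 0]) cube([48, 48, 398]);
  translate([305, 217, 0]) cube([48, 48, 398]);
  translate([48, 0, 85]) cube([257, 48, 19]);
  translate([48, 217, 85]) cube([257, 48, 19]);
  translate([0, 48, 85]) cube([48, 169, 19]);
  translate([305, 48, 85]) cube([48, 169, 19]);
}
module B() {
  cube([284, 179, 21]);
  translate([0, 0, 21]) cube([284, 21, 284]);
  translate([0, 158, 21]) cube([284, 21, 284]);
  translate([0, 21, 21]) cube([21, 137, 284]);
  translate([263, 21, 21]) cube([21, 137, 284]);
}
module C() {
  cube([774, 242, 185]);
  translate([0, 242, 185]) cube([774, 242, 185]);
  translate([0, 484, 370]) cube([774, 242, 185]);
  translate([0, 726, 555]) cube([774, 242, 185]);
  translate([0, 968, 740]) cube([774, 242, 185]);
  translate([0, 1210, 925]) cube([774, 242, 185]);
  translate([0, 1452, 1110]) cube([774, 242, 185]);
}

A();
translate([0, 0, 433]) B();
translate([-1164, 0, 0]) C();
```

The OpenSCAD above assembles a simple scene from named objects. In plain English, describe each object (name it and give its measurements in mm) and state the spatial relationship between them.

A is a four-legged stool. The seat is a 353×265×35 mm slab whose top surface is at z = 433 mm; four square legs, each 48×48 mm in cross-section, run from the floor (z = 0) to the underside of the seat, each flush with a corner of the seat. Four stretchers, 48 mm wide and 19 mm tall, connect adjacent legs with their undersides at z = 85 mm, each running between the inner faces of the legs it joins and aligned with the legs' outer faces on the other axis.

B is an open-topped rectangular box: outside dimensions 284×179×305 mm, with a uniform wall and base thickness of 21 mm. The base is a full 284×179 slab on the floor; four walls sit on top of the base. The front and back walls (the −y and +y sides) span the full width; the two side walls fit between them.

C is a run of 7 identical solid stair steps. Each tread is 774×242 mm and each step block is 185 mm high. Step 1 rests on the floor; step k is offset from step 1 by (k−1)×242 mm in y and (k−1)×185 mm in z.

The open box is on top of the stool. The staircase is on the floor beside the stool on its −x side.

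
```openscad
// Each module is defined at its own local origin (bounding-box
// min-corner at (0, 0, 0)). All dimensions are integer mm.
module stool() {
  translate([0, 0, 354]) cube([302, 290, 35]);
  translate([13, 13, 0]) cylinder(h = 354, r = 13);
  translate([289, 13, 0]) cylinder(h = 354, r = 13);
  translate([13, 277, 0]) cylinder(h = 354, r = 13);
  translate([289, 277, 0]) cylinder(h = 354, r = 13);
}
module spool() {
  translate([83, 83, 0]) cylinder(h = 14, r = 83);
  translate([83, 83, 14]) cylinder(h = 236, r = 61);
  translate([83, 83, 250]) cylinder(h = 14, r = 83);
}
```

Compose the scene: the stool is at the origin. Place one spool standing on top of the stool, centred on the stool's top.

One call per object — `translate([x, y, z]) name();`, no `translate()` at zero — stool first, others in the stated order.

stool();
translate([68, 62, 389]) spool();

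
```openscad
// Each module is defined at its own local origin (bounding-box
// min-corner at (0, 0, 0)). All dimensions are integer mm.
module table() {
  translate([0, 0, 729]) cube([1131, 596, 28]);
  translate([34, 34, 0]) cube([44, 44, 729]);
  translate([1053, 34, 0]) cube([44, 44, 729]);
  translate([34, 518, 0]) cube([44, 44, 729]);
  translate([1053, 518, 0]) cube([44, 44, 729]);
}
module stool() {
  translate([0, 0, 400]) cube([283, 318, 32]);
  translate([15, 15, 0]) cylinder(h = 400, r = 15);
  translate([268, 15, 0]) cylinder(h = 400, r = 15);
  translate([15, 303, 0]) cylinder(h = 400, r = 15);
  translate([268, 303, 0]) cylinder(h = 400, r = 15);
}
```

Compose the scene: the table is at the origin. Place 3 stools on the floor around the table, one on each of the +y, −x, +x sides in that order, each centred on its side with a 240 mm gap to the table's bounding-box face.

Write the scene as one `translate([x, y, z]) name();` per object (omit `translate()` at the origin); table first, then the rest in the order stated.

table();
translate([424, 836, 0]) stool();
translate([-523, 139, 0]) stool();
translate([1371, 139, 0]) stool();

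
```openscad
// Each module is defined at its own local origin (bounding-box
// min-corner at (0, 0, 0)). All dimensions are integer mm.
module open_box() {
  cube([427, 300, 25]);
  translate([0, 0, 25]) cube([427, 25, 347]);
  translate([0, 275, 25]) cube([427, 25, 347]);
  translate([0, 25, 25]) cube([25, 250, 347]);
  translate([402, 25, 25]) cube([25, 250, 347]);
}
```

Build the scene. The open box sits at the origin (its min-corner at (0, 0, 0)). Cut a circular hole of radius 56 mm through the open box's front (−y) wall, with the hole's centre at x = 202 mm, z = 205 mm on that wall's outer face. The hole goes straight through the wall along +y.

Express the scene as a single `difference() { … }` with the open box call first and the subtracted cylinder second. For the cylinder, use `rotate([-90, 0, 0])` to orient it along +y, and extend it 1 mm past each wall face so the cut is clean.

difference() {
  open_box();
  translate([202, -1, 205]) rotate([-90, 0, 0]) cylinder(h = 27, r = 56);
}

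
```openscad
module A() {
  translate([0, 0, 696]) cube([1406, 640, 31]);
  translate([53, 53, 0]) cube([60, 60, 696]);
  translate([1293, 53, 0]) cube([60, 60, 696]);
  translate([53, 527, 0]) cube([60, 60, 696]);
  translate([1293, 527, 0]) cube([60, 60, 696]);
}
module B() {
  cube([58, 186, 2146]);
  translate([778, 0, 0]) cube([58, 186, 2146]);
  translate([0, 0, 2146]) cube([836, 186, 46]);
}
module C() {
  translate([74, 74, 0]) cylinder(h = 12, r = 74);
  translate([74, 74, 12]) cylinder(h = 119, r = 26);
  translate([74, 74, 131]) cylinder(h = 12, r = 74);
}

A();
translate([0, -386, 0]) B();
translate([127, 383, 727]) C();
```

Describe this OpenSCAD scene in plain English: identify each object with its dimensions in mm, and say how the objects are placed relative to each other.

A is a table with a 1406×640 mm rectangular top, 31 mm thick, top surface at z = 727 mm, supported by four 60×60 mm square legs, each inset 53 mm from the nearest pair of top edges, running from the floor.

B is a rectangular door frame: two vertical jambs of 58×186 mm section, 2146 mm tall, with a clear opening 720 mm wide between their inner faces. A header 46 mm tall and 186 mm deep lies on top of the jambs and spans the full outside width.

C is a spool: two coaxial disc flanges of radius 74 mm and thickness 12 mm, joined by a core cylinder of radius 26 mm and height 119 mm. The lower flange rests on z = 0 and the three cylinders share a vertical axis.

The door frame is on the floor beside the table on its −y side. The spool is on top of the table.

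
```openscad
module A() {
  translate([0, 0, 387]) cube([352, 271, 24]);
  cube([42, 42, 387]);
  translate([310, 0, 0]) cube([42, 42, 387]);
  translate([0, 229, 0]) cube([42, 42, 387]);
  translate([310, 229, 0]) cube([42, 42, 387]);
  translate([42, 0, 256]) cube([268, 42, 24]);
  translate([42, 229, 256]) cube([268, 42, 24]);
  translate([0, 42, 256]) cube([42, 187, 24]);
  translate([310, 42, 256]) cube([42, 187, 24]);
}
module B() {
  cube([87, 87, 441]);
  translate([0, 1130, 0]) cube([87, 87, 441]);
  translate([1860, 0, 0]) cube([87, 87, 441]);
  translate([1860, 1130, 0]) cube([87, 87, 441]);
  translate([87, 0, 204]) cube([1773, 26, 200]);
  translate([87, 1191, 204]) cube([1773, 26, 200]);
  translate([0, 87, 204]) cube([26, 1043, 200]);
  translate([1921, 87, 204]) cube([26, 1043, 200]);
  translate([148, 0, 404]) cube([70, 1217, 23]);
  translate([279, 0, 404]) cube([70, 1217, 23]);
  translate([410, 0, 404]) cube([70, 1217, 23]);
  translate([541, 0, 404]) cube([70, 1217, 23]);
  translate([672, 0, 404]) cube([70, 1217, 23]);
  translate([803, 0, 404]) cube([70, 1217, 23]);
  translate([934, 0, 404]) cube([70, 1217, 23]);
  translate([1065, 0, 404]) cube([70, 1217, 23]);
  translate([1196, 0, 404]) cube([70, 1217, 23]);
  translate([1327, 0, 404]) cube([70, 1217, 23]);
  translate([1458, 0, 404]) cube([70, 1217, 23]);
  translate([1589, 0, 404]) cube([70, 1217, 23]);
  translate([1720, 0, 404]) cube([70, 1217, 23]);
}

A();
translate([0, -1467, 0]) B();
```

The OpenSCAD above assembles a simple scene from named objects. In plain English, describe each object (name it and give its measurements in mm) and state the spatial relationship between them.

A is a four-legged stool. The seat is 352×271 mm, 24 mm thick, top at z = 411 mm. It stands on four square legs, each 42×42 mm in cross-section, from z = 0 to the seat underside, each flush with a corner of the seat. Four stretchers, 42 mm wide and 24 mm tall, connect adjacent legs with their undersides at z = 256 mm, each running between the inner faces of the legs it joins and aligned with the legs' outer faces on the other axis.

B is a bed frame 1947 mm long (x) by 1217 mm wide (y). Four 87×87 mm corner posts, 441 mm tall, at the corners of the footprint. Four rails of 26 mm thickness and 200 mm height run between adjacent posts with their undersides at z = 204 mm, their outer faces flush with the outside of the frame (the two x-running rails run between the posts' inner faces; the two y-running rails run between the posts' inner faces). 13 slats, each 70 mm wide (x) and 23 mm thick, lie across the top of the two x-running rails, running the full 1217 mm width of the frame in y; the slats are evenly spaced along x between the inner faces of the end posts with equal gaps (rounded down to the nearest mm) at the −x end and between each pair — any rounding remainder accumulates at the +x end.

The bed frame is on the floor beside the stool on its −y side.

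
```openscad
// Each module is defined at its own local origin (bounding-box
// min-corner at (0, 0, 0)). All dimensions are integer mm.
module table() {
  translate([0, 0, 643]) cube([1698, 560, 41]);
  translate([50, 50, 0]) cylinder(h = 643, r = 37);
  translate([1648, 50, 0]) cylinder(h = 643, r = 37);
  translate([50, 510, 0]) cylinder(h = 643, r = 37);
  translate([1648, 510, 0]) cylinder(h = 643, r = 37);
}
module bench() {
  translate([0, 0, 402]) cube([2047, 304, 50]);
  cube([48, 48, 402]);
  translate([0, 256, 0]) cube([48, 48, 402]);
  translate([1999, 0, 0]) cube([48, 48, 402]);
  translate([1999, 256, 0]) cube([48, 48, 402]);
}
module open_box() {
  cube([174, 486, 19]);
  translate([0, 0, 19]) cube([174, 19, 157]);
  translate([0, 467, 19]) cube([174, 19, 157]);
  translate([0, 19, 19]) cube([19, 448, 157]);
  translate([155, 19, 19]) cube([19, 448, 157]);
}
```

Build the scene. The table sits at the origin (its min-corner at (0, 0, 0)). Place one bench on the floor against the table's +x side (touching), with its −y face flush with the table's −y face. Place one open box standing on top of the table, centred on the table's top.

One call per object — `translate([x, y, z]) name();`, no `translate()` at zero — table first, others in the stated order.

table();
translate([1698, 0, 0]) bench();
translate([762, 37, 684]) open_box();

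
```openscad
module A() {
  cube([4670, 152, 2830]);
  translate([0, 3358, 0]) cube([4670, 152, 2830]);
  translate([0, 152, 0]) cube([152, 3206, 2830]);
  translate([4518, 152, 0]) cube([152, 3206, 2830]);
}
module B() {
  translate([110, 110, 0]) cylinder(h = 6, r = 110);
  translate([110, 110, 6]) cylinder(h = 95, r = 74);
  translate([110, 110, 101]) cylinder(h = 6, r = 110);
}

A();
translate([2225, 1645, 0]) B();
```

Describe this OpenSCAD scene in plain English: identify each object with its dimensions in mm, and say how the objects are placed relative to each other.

A is a box-shaped house frame (walls only): outside footprint 4670×3510 mm, wall height 2830 mm, wall thickness 152 mm. The two y-facing walls run the full x-width; the two x-facing walls fit between the inner faces of the y-facing walls.

B is a spool: two coaxial disc flanges of radius 110 mm and thickness 6 mm, joined by a core cylinder of radius 74 mm and height 95 mm. The lower flange rests on z = 0 and the three cylinders share a vertical axis.

The spool sits inside the house frame, centred.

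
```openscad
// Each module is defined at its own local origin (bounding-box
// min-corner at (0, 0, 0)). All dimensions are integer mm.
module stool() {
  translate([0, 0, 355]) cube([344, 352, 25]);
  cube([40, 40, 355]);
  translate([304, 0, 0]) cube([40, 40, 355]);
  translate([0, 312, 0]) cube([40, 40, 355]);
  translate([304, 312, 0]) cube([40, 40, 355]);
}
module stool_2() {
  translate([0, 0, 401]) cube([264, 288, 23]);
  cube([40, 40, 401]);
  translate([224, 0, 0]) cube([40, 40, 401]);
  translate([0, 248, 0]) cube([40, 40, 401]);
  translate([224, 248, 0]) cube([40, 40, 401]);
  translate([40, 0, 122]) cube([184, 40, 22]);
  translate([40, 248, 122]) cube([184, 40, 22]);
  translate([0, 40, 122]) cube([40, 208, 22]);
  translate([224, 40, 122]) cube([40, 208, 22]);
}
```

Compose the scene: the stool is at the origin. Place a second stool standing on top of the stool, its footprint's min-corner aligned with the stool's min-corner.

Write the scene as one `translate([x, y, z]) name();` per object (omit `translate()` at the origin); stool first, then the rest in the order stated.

stool();
translate([0, 0, 380]) stool_2();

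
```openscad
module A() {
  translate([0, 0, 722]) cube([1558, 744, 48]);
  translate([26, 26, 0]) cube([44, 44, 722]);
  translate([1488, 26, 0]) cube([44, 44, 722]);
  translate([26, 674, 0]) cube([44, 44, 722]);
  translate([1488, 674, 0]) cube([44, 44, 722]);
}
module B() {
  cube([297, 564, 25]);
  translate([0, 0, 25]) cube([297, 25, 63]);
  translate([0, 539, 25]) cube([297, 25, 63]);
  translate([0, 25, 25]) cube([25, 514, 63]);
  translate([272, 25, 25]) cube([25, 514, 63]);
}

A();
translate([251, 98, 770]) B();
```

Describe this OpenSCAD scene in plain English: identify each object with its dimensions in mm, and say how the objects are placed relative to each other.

A is a rectangular dining table. The top is 1558×744×48 mm with its upper surface at z = 770 mm. It stands on four 44×44 mm square legs, each inset 26 mm from the nearest pair of top edges, running from the floor to the underside of the top.

B is an open storage box with external size 297×564×88 mm and wall thickness 25 mm (the base is also 25 mm thick). The base covers the whole footprint; the four walls stand on the base, with the y-facing walls full-width and the x-facing walls fitting between their inner faces.

The open box is on top of the table.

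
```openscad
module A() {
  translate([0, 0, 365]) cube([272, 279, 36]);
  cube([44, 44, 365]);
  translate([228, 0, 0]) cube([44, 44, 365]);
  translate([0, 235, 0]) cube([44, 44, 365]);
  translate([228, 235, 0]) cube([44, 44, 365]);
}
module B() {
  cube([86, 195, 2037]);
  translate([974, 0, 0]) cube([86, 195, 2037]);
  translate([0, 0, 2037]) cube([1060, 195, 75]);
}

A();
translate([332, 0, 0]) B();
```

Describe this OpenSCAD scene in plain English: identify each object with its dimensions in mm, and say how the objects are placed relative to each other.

A is a simple wooden stool: a rectangular seat 272 mm (x) by 279 mm (y), 36 mm thick, top face at z = 401 mm, on four square legs, each 44×44 mm in cross-section. The legs rest on z = 0, each flush with a corner of the seat.

B is a door frame. The clear opening is 888 mm wide and 2037 mm high. Two 86 mm wide jambs, 195 mm deep, stand either side of the opening from the floor to the top of the opening. A 75 mm thick head sits across the top of both jambs, spanning the full outside width of the frame.

The door frame is on the floor beside the stool on its +x side.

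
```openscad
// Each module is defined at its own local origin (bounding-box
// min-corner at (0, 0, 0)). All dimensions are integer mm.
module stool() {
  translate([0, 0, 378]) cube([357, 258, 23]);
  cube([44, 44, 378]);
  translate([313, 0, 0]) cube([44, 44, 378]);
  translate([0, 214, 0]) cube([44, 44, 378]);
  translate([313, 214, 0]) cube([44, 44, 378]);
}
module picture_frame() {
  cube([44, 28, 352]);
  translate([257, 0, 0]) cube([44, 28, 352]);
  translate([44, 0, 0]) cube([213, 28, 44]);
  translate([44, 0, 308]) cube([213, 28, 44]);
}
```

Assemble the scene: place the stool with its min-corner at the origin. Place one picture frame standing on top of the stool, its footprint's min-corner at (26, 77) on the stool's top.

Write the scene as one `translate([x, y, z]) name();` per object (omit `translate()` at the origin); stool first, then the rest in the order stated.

stool();
translate([26, 77, 401]) picture_frame();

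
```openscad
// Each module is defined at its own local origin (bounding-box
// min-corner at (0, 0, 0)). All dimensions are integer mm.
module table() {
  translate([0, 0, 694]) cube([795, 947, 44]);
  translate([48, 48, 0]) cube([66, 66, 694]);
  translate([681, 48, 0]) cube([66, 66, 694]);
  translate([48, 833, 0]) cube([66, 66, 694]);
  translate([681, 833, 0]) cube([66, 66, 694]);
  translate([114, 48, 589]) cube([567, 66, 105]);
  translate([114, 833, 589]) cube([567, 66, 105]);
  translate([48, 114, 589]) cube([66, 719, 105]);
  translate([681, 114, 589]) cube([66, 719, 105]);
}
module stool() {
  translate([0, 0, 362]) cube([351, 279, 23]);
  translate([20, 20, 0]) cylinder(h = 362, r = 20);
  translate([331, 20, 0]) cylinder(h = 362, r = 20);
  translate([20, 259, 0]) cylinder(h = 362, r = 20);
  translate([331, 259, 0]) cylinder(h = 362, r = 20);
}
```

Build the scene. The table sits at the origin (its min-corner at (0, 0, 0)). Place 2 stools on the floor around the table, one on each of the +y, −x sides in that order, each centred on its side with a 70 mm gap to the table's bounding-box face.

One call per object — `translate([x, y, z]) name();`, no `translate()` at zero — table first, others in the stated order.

table();
translate([222, 1017, 0]) stool();
translate([-421, 334, 0]) stool();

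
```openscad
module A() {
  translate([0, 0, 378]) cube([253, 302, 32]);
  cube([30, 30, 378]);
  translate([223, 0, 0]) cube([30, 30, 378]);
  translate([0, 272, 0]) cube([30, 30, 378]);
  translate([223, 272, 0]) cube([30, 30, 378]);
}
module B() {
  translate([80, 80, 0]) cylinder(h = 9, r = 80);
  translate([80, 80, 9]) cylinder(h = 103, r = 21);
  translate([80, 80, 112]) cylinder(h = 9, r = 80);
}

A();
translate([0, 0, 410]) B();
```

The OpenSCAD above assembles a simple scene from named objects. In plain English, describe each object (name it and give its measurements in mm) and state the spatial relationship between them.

A is a simple wooden stool: a rectangular seat 253 mm (x) by 302 mm (y), 32 mm thick, top face at z = 410 mm, on four square legs, each 30×30 mm in cross-section. The legs rest on z = 0, each flush with a corner of the seat.

B is a spool: two coaxial disc flanges of radius 80 mm and thickness 9 mm, joined by a core cylinder of radius 21 mm and height 103 mm. The lower flange rests on z = 0 and the three cylinders share a vertical axis.

The spool is on top of the stool.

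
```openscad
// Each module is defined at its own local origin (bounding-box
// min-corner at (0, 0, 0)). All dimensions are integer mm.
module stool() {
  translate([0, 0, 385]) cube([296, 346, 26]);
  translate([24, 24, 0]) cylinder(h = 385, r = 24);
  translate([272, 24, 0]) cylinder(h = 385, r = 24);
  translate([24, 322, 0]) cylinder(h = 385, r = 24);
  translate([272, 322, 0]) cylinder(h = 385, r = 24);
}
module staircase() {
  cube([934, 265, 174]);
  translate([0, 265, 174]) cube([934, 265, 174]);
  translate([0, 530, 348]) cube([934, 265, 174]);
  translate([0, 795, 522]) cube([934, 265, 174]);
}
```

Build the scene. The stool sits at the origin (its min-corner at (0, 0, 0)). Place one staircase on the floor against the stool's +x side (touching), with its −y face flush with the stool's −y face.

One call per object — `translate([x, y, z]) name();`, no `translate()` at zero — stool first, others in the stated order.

stool();
translate([296, 0, 0]) staircase();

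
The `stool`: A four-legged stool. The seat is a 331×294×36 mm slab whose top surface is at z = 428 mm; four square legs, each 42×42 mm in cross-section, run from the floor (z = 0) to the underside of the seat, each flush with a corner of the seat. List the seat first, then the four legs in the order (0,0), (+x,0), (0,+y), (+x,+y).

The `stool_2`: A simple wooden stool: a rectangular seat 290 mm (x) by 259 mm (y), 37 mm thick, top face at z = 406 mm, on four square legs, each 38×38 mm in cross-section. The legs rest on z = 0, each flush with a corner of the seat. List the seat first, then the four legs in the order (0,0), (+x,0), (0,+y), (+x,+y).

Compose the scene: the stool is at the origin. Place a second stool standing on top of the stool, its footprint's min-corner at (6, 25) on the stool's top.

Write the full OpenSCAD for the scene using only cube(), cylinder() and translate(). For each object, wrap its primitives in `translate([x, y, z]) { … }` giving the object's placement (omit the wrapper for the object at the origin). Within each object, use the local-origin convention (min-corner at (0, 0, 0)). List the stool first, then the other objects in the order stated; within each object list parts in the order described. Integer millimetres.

translate([0, 0, 392]) cube([331, 294, 36]);
cube([42, 42, 392]);
translate([289, 0, 0]) cube([42, 42, 392]);
translate([0, 252, 0]) cube([42, 42, 392]);
translate([289, 252, 0]) cube([42, 42, 392]);
translate([6, 25, 428]) {
  translate([0, 0, 369]) cube([290, 259, 37]);
  cube([38, 38, 369]);
  translate([252, 0, 0]) cube([38, 38, 369]);
  translate([0, 221, 0]) cube([38, 38, 369]);
  translate([252, 221, 0]) cube([38, 38, 369]);
}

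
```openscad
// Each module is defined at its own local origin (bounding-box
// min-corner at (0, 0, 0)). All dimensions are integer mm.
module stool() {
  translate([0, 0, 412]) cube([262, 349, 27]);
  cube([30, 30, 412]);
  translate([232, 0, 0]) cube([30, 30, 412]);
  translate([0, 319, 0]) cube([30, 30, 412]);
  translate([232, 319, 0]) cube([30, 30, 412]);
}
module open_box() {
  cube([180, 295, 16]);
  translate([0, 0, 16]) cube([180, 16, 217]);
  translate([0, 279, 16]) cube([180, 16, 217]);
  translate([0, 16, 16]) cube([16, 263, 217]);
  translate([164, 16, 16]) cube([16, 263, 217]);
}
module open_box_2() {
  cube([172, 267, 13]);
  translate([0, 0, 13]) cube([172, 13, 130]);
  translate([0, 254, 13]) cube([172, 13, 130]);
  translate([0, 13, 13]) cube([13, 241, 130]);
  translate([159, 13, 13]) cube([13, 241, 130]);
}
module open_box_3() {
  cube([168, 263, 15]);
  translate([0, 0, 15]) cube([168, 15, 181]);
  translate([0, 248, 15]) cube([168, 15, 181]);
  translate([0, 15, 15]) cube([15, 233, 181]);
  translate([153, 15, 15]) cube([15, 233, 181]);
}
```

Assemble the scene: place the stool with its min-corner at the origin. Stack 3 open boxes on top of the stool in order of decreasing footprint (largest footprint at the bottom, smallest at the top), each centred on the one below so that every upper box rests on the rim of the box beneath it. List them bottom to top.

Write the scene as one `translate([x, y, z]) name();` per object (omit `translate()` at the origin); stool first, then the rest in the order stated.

stool();
translate([41, 27, 439]) open_box();
translate([45, 41, 672]) open_box_2();
translate([47, 43, 815]) open_box_3();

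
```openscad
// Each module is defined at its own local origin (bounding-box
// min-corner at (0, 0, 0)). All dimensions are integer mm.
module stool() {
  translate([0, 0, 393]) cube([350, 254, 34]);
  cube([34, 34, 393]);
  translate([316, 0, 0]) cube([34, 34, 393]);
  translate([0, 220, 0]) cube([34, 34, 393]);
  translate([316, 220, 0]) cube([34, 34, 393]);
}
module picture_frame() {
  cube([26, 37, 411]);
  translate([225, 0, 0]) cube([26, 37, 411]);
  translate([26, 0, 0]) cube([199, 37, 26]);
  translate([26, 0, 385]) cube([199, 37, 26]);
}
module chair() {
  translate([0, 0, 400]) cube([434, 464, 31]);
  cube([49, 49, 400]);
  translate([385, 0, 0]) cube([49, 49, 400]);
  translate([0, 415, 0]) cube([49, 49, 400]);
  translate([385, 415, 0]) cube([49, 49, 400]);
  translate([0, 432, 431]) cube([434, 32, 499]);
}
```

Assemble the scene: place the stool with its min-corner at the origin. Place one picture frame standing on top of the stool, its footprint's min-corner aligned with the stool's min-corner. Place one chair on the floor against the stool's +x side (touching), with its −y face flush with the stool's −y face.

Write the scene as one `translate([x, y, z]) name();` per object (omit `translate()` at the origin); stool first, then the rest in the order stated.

stool();
translate([0, 0, 427]) picture_frame();
translate([350, 0, 0]) chair();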